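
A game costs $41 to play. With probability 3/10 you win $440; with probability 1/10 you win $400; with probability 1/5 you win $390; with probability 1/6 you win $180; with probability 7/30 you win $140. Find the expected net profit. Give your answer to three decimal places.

271.667

E[payout] = 440·3/10 + 400·1/10 + 390·1/5 + 180·1/6 + 140·7/30
 = 132 + 40 + 78 + 30 + 98/3
 = 938/3
Net = 938/3 - 41 = 815/3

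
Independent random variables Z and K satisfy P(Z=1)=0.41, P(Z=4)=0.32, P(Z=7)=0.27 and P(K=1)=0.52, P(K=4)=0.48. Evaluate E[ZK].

8.7352

E[ZK] = Σ_z Σ_k zk · P(Z=z)P(K=k)
 = 1·0.2132 + 4·0.1968 + 4·0.1664 + 16·0.1536 + 7·0.1404 + 28·0.1296
 = 0.2132 + 0.7872 + 0.6656 + 2.4576 + 0.9828 + 3.6288
 = 8.7352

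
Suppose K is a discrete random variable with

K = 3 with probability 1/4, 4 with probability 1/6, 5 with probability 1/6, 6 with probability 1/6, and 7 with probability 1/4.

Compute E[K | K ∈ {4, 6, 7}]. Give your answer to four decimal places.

5.8571

P(K ∈ {4, 6, 7}) = 1/6 + 1/6 + 1/4 = 7/12.
E[K | K ∈ {4, 6, 7}] = [4·1/6 + 6·1/6 + 7·1/4] / (7/12)
 = 41/12 / (7/12)
 = 41/7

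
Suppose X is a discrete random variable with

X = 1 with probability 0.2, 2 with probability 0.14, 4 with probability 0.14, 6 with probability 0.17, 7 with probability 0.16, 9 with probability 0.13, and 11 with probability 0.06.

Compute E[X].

E[X] = Σ x·P(X=x)
 = 1·0.2 + 2·0.14 + 4·0.14 + 6·0.17 + 7·0.16 + 9·0.13 + 11·0.06
 = 0.2 + 0.28 + 0.56 + 1.02 + 1.12 + 1.17 + 0.66
 = 5.01

5.01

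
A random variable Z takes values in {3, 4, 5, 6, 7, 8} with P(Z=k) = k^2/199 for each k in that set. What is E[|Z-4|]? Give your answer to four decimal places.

E[|Z-4|] = Σ |z-4|·P(Z=z)
 = 1·9/199 + 0·16/199 + 1·25/199 + 2·36/199 + 3·49/199 + 4·64/199
 = 9/199 + 0 + 25/199 + 72/199 + 147/199 + 256/199
 = 509/199

2.5578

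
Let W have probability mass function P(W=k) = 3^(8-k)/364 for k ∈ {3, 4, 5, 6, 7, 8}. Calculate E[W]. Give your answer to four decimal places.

E[W] = Σ w·P(W=w)
 = 3·243/364 + 4·81/364 + 5·27/364 + 6·9/364 + 7·3/364 + 8·1/364
 = 729/364 + 81/91 + 135/364 + 27/182 + 3/52 + 2/91
 = 1271/364

3.4918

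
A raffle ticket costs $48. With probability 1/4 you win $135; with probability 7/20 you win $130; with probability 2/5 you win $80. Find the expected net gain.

E[payout] = 135·1/4 + 130·7/20 + 80·2/5
 = 135/4 + 91/2 + 32
 = 445/4
Net = 445/4 - 48 = 253/4

63.25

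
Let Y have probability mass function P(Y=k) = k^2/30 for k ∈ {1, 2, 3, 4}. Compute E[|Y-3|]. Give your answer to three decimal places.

0.733

E[|Y-3|] = Σ |y-3|·P(Y=y)
 = 2·1/30 + 1·2/15 + 0·3/10 + 1·8/15
 = 1/15 + 2/15 + 0 + 8/15
 = 11/15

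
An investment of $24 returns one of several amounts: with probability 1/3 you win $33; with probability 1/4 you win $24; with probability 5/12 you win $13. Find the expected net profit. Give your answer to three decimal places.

-1.583

E[payout] = 33·1/3 + 24·1/4 + 13·5/12
 = 11 + 6 + 65/12
 = 269/12
Net = 269/12 - 24 = -19/12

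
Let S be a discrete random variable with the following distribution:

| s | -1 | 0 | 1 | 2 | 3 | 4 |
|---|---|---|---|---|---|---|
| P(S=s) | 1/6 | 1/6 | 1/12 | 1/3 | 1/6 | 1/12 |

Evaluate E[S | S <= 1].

-0.2

P(S <= 1) = 1/6 + 1/6 + 1/12 = 5/12.
E[S | S <= 1] = [(-1)·1/6 + 0·1/6 + 1·1/12] / (5/12)
 = -1/12 / (5/12)
 = -1/5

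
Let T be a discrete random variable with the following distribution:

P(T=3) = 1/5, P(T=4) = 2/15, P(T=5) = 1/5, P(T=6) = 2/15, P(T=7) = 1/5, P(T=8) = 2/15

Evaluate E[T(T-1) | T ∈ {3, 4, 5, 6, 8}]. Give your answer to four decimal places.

P(T ∈ {3, 4, 5, 6, 8}) = 1/5 + 2/15 + 1/5 + 2/15 + 2/15 = 4/5.
E[T(T-1) | T ∈ {3, 4, 5, 6, 8}] = [6·1/5 + 12·2/15 + 20·1/5 + 30·2/15 + 56·2/15] / (4/5)
 = 274/15 / (4/5)
 = 137/6

22.8333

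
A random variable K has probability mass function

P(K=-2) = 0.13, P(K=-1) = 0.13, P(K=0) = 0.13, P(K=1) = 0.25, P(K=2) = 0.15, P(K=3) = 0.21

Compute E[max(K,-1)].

0.92

E[max(K,-1)] = Σ max(k,-1)·P(K=k)
 = (-1)·0.13 + (-1)·0.13 + 0·0.13 + 1·0.25 + 2·0.15 + 3·0.21
 = (-0.13) + (-0.13) + 0 + 0.25 + 0.3 + 0.63
 = 0.92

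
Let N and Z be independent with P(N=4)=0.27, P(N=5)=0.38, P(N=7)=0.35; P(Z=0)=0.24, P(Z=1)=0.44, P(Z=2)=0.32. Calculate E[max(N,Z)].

5.43

E[max(N,Z)] = Σ_n Σ_z max(n,z) · P(N=n)P(Z=z)
 = 4·0.0648 + 4·0.1188 + 4·0.0864 + 5·0.0912 + 5·0.1672 + 5·0.1216 + 7·0.084 + 7·0.154 + 7·0.112
 = 0.2592 + 0.4752 + 0.3456 + 0.456 + 0.836 + 0.608 + 0.588 + 1.078 + 0.784
 = 5.43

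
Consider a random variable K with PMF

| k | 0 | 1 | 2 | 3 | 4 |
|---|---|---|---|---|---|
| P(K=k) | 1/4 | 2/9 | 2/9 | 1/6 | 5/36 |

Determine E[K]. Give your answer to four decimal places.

E[K] = Σ k·P(K=k)
 = 0·1/4 + 1·2/9 + 2·2/9 + 3·1/6 + 4·5/36
 = 0 + 2/9 + 4/9 + 1/2 + 5/9
 = 31/18

1.7222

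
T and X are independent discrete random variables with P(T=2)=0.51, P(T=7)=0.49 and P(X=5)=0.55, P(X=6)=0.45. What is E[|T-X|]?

2.519

E[|T-X|] = Σ_t Σ_x |t-x| · P(T=t)P(X=x)
 = 3·0.2805 + 4·0.2295 + 2·0.2695 + 1·0.2205
 = 0.8415 + 0.918 + 0.539 + 0.2205
 = 2.519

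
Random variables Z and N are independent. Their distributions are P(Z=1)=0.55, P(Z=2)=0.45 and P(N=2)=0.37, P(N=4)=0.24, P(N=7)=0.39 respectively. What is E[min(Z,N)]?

1.45

E[min(Z,N)] = Σ_z Σ_n min(z,n) · P(Z=z)P(N=n)
 = 1·0.2035 + 1·0.132 + 1·0.2145 + 2·0.1665 + 2·0.108 + 2·0.1755
 = 0.2035 + 0.132 + 0.2145 + 0.333 + 0.216 + 0.351
 = 1.45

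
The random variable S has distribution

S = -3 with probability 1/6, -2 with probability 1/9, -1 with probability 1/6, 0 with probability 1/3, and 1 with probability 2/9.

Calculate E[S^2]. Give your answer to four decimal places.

E[S^2] = Σ s^2·P(S=s)
 = 9·1/6 + 4·1/9 + 1·1/6 + 0·1/3 + 1·2/9
 = 3/2 + 4/9 + 1/6 + 0 + 2/9
 = 7/3

2.3333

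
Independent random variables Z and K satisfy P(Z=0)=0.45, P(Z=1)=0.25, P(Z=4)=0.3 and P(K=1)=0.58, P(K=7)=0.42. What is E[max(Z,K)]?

E[max(Z,K)] = Σ_z Σ_k max(z,k) · P(Z=z)P(K=k)
 = 1·0.261 + 7·0.189 + 1·0.145 + 7·0.105 + 4·0.174 + 7·0.126
 = 0.261 + 1.323 + 0.145 + 0.735 + 0.696 + 0.882
 = 4.042

4.042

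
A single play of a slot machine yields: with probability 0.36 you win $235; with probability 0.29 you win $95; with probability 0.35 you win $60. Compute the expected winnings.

E[payout] = 235·0.36 + 95·0.29 + 60·0.35
 = 84.6 + 27.55 + 21
 = 133.15

133.15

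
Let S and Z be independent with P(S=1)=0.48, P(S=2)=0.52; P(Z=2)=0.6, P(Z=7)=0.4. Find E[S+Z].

E[S+Z] = Σ_s Σ_z (s+z) · P(S=s)P(Z=z)
 = 3·0.288 + 8·0.192 + 4·0.312 + 9·0.208
 = 0.864 + 1.536 + 1.248 + 1.872
 = 5.52

5.52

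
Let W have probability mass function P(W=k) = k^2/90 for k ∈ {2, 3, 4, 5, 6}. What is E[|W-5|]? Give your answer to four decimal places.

E[|W-5|] = Σ |w-5|·P(W=w)
 = 3·2/45 + 2·1/10 + 1·8/45 + 0·5/18 + 1·2/5
 = 2/15 + 1/5 + 8/45 + 0 + 2/5
 = 41/45

0.9111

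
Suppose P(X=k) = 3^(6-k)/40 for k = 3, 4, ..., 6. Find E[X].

3.45

E[X] = Σ x·P(X=x)
 = 3·27/40 + 4·9/40 + 5·3/40 + 6·1/40
 = 81/40 + 9/10 + 3/8 + 3/20
 = 69/20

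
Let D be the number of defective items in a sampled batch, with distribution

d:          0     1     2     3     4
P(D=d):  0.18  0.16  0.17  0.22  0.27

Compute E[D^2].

7.14

E[D^2] = Σ d^2·P(D=d)
 = 0·0.18 + 1·0.16 + 4·0.17 + 9·0.22 + 16·0.27
 = 0 + 0.16 + 0.68 + 1.98 + 4.32
 = 7.14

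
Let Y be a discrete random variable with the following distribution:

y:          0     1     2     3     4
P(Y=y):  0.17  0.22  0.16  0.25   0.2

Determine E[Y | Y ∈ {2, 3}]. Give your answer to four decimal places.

2.6098

P(Y ∈ {2, 3}) = 0.16 + 0.25 = 0.41.
E[Y | Y ∈ {2, 3}] = [2·0.16 + 3·0.25] / 0.41
 = 1.07 / 0.41
 = 107/41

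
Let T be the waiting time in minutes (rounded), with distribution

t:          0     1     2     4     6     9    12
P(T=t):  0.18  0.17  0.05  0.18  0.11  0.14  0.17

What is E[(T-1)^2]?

E[(T-1)^2] = Σ (t-1)^2·P(T=t)
 = 1·0.18 + 0·0.17 + 1·0.05 + 9·0.18 + 25·0.11 + 64·0.14 + 121·0.17
 = 0.18 + 0 + 0.05 + 1.62 + 2.75 + 8.96 + 20.57
 = 34.13

34.13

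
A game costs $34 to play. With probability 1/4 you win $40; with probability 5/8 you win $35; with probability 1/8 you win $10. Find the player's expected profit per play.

-0.875

E[payout] = 40·1/4 + 35·5/8 + 10·1/8
 = 10 + 175/8 + 5/4
 = 265/8
Net = 265/8 - 34 = -7/8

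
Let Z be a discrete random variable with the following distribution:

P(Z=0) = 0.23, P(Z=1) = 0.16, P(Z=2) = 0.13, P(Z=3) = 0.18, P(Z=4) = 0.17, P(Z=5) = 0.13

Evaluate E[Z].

2.29

E[Z] = Σ z·P(Z=z)
 = 0·0.23 + 1·0.16 + 2·0.13 + 3·0.18 + 4·0.17 + 5·0.13
 = 0 + 0.16 + 0.26 + 0.54 + 0.68 + 0.65
 = 2.29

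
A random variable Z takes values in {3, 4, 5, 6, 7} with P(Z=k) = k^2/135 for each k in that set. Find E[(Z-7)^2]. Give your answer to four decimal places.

E[(Z-7)^2] = Σ (z-7)^2·P(Z=z)
 = 16·1/15 + 9·16/135 + 4·5/27 + 1·4/15 + 0·49/135
 = 16/15 + 16/15 + 20/27 + 4/15 + 0
 = 424/135

3.1407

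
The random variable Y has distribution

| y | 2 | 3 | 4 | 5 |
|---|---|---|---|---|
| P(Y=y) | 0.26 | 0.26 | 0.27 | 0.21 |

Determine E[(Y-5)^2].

3.65

E[(Y-5)^2] = Σ (y-5)^2·P(Y=y)
 = 9·0.26 + 4·0.26 + 1·0.27 + 0·0.21
 = 2.34 + 1.04 + 0.27 + 0
 = 3.65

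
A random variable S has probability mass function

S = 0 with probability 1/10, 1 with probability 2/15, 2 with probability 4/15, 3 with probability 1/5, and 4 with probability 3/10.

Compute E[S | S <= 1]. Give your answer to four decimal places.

0.5714

P(S <= 1) = 1/10 + 2/15 = 7/30.
E[S | S <= 1] = [0·1/10 + 1·2/15] / (7/30)
 = 2/15 / (7/30)
 = 4/7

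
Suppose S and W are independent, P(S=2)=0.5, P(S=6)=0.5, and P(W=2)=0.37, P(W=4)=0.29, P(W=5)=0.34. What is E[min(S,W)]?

2.8

E[min(S,W)] = Σ_s Σ_w min(s,w) · P(S=s)P(W=w)
 = 2·0.185 + 2·0.145 + 2·0.17 + 2·0.185 + 4·0.145 + 5·0.17
 = 0.37 + 0.29 + 0.34 + 0.37 + 0.58 + 0.85
 = 2.8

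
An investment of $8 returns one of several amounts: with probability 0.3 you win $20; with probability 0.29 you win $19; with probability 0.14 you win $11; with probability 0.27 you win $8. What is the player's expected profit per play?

E[payout] = 20·0.3 + 19·0.29 + 11·0.14 + 8·0.27
 = 6 + 5.51 + 1.54 + 2.16
 = 15.21
Net = 15.21 - 8 = 7.21

7.21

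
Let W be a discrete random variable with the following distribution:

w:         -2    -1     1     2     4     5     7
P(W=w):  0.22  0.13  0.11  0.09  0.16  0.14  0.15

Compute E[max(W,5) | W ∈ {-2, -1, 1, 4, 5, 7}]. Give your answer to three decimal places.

5.330

P(W ∈ {-2, -1, 1, 4, 5, 7}) = 0.22 + 0.13 + 0.11 + 0.16 + 0.14 + 0.15 = 0.91.
E[max(W,5) | W ∈ {-2, -1, 1, 4, 5, 7}] = [5·0.22 + 5·0.13 + 5·0.11 + 5·0.16 + 5·0.14 + 7·0.15] / 0.91
 = 4.85 / 0.91
 = 485/91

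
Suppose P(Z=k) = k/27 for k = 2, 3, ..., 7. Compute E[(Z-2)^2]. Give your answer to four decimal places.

E[(Z-2)^2] = Σ (z-2)^2·P(Z=z)
 = 0·2/27 + 1·1/9 + 4·4/27 + 9·5/27 + 16·2/9 + 25·7/27
 = 0 + 1/9 + 16/27 + 5/3 + 32/9 + 175/27
 = 335/27

12.4074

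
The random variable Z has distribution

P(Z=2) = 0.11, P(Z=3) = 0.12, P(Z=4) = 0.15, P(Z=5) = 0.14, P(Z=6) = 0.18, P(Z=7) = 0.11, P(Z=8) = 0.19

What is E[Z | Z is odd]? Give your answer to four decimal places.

4.9459

P(Z is odd) = 0.12 + 0.14 + 0.11 = 0.37.
E[Z | Z is odd] = [3·0.12 + 5·0.14 + 7·0.11] / 0.37
 = 1.83 / 0.37
 = 183/37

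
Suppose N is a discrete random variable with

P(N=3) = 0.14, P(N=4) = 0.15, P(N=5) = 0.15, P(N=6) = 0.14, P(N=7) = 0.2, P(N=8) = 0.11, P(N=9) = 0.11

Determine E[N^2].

E[N^2] = Σ n^2·P(N=n)
 = 9·0.14 + 16·0.15 + 25·0.15 + 36·0.14 + 49·0.2 + 64·0.11 + 81·0.11
 = 1.26 + 2.4 + 3.75 + 5.04 + 9.8 + 7.04 + 8.91
 = 38.2

38.2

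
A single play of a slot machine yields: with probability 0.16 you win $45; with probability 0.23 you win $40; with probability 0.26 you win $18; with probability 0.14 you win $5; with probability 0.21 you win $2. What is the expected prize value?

E[payout] = 45·0.16 + 40·0.23 + 18·0.26 + 5·0.14 + 2·0.21
 = 7.2 + 9.2 + 4.68 + 0.7 + 0.42
 = 22.2

22.2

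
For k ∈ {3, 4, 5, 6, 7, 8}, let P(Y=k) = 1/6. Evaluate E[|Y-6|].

1.5

E[|Y-6|] = Σ |y-6|·P(Y=y)
 = 3·1/6 + 2·1/6 + 1·1/6 + 0·1/6 + 1·1/6 + 2·1/6
 = 1/2 + 1/3 + 1/6 + 0 + 1/6 + 1/3
 = 3/2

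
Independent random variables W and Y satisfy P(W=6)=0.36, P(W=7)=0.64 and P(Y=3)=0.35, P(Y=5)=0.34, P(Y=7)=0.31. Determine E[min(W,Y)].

E[min(W,Y)] = Σ_w Σ_y min(w,y) · P(W=w)P(Y=y)
 = 3·0.126 + 5·0.1224 + 6·0.1116 + 3·0.224 + 5·0.2176 + 7·0.1984
 = 0.378 + 0.612 + 0.6696 + 0.672 + 1.088 + 1.3888
 = 4.8084

4.8084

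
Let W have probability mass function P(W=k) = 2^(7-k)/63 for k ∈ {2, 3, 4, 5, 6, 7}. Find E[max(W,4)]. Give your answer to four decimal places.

4.1746

E[max(W,4)] = Σ max(w,4)·P(W=w)
 = 4·32/63 + 4·16/63 + 4·8/63 + 5·4/63 + 6·2/63 + 7·1/63
 = 128/63 + 64/63 + 32/63 + 20/63 + 4/21 + 1/9
 = 263/63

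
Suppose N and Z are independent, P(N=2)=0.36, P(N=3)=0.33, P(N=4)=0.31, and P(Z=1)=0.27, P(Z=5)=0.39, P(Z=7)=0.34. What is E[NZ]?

13.57

E[NZ] = Σ_n Σ_z nz · P(N=n)P(Z=z)
 = 2·0.0972 + 10·0.1404 + 14·0.1224 + 3·0.0891 + 15·0.1287 + 21·0.1122 + 4·0.0837 + 20·0.1209 + 28·0.1054
 = 0.1944 + 1.404 + 1.7136 + 0.2673 + 1.9305 + 2.3562 + 0.3348 + 2.418 + 2.9512
 = 13.57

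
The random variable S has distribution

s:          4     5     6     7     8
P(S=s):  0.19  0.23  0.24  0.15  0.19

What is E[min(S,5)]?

4.81

E[min(S,5)] = Σ min(s,5)·P(S=s)
 = 4·0.19 + 5·0.23 + 5·0.24 + 5·0.15 + 5·0.19
 = 0.76 + 1.15 + 1.2 + 0.75 + 0.95
 = 4.81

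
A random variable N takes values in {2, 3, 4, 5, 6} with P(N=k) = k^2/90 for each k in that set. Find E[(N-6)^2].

E[(N-6)^2] = Σ (n-6)^2·P(N=n)
 = 16·2/45 + 9·1/10 + 4·8/45 + 1·5/18 + 0·2/5
 = 32/45 + 9/10 + 32/45 + 5/18 + 0
 = 13/5

2.6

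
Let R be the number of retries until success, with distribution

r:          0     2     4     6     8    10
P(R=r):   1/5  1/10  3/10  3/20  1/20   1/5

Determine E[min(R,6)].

E[min(R,6)] = Σ min(r,6)·P(R=r)
 = 0·1/5 + 2·1/10 + 4·3/10 + 6·3/20 + 6·1/20 + 6·1/5
 = 0 + 1/5 + 6/5 + 9/10 + 3/10 + 6/5
 = 19/5

3.8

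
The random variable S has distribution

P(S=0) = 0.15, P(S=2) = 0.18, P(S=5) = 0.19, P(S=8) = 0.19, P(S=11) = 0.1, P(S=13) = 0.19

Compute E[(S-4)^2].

26.64

E[(S-4)^2] = Σ (s-4)^2·P(S=s)
 = 16·0.15 + 4·0.18 + 1·0.19 + 16·0.19 + 49·0.1 + 81·0.19
 = 2.4 + 0.72 + 0.19 + 3.04 + 4.9 + 15.39
 = 26.64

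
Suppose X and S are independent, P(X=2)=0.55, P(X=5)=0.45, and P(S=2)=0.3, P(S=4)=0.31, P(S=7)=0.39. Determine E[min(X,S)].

2.8055

E[min(X,S)] = Σ_x Σ_s min(x,s) · P(X=x)P(S=s)
 = 2·0.165 + 2·0.1705 + 2·0.2145 + 2·0.135 + 4·0.1395 + 5·0.1755
 = 0.33 + 0.341 + 0.429 + 0.27 + 0.558 + 0.8775
 = 2.8055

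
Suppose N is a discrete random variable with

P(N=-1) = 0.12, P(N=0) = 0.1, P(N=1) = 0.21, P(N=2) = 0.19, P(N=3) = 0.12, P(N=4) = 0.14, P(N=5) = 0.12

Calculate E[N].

1.99

E[N] = Σ n·P(N=n)
 = (-1)·0.12 + 0·0.1 + 1·0.21 + 2·0.19 + 3·0.12 + 4·0.14 + 5·0.12
 = (-0.12) + 0 + 0.21 + 0.38 + 0.36 + 0.56 + 0.6
 = 1.99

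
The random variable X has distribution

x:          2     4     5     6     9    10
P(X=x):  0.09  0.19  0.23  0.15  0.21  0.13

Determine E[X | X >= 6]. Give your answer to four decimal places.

8.3469

P(X >= 6) = 0.15 + 0.21 + 0.13 = 0.49.
E[X | X >= 6] = [6·0.15 + 9·0.21 + 10·0.13] / 0.49
 = 4.09 / 0.49
 = 409/49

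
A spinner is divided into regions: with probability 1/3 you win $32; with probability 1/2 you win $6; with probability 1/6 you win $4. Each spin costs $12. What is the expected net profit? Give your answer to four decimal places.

E[payout] = 32·1/3 + 6·1/2 + 4·1/6
 = 32/3 + 3 + 2/3
 = 43/3
Net = 43/3 - 12 = 7/3

2.3333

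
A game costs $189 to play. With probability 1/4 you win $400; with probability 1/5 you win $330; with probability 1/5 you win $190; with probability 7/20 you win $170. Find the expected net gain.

E[payout] = 400·1/4 + 330·1/5 + 190·1/5 + 170·7/20
 = 100 + 66 + 38 + 119/2
 = 527/2
Net = 527/2 - 189 = 149/2

74.5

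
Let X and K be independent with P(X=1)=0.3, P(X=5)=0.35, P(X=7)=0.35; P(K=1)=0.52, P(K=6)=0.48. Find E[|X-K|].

E[|X-K|] = Σ_x Σ_k |x-k| · P(X=x)P(K=k)
 = 0·0.156 + 5·0.144 + 4·0.182 + 1·0.168 + 6·0.182 + 1·0.168
 = 0 + 0.72 + 0.728 + 0.168 + 1.092 + 0.168
 = 2.876

2.876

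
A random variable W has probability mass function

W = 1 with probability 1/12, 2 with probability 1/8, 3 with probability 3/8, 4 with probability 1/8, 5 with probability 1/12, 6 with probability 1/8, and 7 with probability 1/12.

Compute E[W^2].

16.625

E[W^2] = Σ w^2·P(W=w)
 = 1·1/12 + 4·1/8 + 9·3/8 + 16·1/8 + 25·1/12 + 36·1/8 + 49·1/12
 = 1/12 + 1/2 + 27/8 + 2 + 25/12 + 9/2 + 49/12
 = 133/8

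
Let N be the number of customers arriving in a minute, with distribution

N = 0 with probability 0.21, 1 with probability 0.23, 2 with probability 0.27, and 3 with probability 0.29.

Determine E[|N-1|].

E[|N-1|] = Σ |n-1|·P(N=n)
 = 1·0.21 + 0·0.23 + 1·0.27 + 2·0.29
 = 0.21 + 0 + 0.27 + 0.58
 = 1.06

1.06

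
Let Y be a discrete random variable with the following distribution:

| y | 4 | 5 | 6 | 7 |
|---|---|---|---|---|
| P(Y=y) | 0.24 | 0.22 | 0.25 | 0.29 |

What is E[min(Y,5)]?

4.76

E[min(Y,5)] = Σ min(y,5)·P(Y=y)
 = 4·0.24 + 5·0.22 + 5·0.25 + 5·0.29
 = 0.96 + 1.1 + 1.25 + 1.45
 = 4.76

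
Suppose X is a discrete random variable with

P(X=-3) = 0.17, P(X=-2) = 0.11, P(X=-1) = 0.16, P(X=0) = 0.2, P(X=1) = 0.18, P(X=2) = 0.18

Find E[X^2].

E[X^2] = Σ x^2·P(X=x)
 = 9·0.17 + 4·0.11 + 1·0.16 + 0·0.2 + 1·0.18 + 4·0.18
 = 1.53 + 0.44 + 0.16 + 0 + 0.18 + 0.72
 = 3.03

3.03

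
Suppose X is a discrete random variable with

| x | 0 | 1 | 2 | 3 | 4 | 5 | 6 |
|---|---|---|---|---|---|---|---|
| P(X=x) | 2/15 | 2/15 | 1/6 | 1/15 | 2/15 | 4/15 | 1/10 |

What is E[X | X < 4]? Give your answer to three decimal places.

P(X < 4) = 2/15 + 2/15 + 1/6 + 1/15 = 1/2.
E[X | X < 4] = [0·2/15 + 1·2/15 + 2·1/6 + 3·1/15] / (1/2)
 = 2/3 / (1/2)
 = 4/3

1.333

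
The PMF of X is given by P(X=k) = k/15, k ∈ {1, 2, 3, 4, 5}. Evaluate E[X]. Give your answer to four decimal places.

E[X] = Σ x·P(X=x)
 = 1·1/15 + 2·2/15 + 3·1/5 + 4·4/15 + 5·1/3
 = 1/15 + 4/15 + 3/5 + 16/15 + 5/3
 = 11/3

3.6667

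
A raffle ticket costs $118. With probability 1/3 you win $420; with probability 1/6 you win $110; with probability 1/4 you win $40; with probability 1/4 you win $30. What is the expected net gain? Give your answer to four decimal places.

E[payout] = 420·1/3 + 110·1/6 + 40·1/4 + 30·1/4
 = 140 + 55/3 + 10 + 15/2
 = 1055/6
Net = 1055/6 - 118 = 347/6

57.8333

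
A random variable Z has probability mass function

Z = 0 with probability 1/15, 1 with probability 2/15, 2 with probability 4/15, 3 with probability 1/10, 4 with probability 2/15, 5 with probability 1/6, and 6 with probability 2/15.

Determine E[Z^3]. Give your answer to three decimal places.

63.133

E[Z^3] = Σ z^3·P(Z=z)
 = 0·1/15 + 1·2/15 + 8·4/15 + 27·1/10 + 64·2/15 + 125·1/6 + 216·2/15
 = 0 + 2/15 + 32/15 + 27/10 + 128/15 + 125/6 + 144/5
 = 947/15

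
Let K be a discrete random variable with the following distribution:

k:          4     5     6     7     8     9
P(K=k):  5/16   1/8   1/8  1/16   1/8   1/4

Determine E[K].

E[K] = Σ k·P(K=k)
 = 4·5/16 + 5·1/8 + 6·1/8 + 7·1/16 + 8·1/8 + 9·1/4
 = 5/4 + 5/8 + 3/4 + 7/16 + 1 + 9/4
 = 101/16

6.3125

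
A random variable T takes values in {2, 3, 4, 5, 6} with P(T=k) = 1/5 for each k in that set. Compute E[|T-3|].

1.4

E[|T-3|] = Σ |t-3|·P(T=t)
 = 1·1/5 + 0·1/5 + 1·1/5 + 2·1/5 + 3·1/5
 = 1/5 + 0 + 1/5 + 2/5 + 3/5
 = 7/5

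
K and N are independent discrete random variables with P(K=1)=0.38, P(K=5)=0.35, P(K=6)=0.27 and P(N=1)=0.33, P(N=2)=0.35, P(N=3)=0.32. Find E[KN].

7.4625

E[KN] = Σ_k Σ_n kn · P(K=k)P(N=n)
 = 1·0.1254 + 2·0.133 + 3·0.1216 + 5·0.1155 + 10·0.1225 + 15·0.112 + 6·0.0891 + 12·0.0945 + 18·0.0864
 = 0.1254 + 0.266 + 0.3648 + 0.5775 + 1.225 + 1.68 + 0.5346 + 1.134 + 1.5552
 = 7.4625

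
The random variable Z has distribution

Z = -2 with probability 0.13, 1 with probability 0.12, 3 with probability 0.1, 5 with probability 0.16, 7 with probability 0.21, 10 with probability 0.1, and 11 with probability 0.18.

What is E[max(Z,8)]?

E[max(Z,8)] = Σ max(z,8)·P(Z=z)
 = 8·0.13 + 8·0.12 + 8·0.1 + 8·0.16 + 8·0.21 + 10·0.1 + 11·0.18
 = 1.04 + 0.96 + 0.8 + 1.28 + 1.68 + 1 + 1.98
 = 8.74

8.74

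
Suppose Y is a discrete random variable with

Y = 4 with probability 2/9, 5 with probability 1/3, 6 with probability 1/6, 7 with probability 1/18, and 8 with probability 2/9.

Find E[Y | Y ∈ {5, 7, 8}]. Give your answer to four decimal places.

6.2727

P(Y ∈ {5, 7, 8}) = 1/3 + 1/18 + 2/9 = 11/18.
E[Y | Y ∈ {5, 7, 8}] = [5·1/3 + 7·1/18 + 8·2/9] / (11/18)
 = 23/6 / (11/18)
 = 69/11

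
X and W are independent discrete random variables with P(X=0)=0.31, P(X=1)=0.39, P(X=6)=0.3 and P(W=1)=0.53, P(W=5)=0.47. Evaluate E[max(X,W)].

3.816

E[max(X,W)] = Σ_x Σ_w max(x,w) · P(X=x)P(W=w)
 = 1·0.1643 + 5·0.1457 + 1·0.2067 + 5·0.1833 + 6·0.159 + 6·0.141
 = 0.1643 + 0.7285 + 0.2067 + 0.9165 + 0.954 + 0.846
 = 3.816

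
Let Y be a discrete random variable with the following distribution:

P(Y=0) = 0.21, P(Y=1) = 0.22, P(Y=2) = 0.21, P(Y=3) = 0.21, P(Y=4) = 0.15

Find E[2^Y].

E[2^Y] = Σ 2^y·P(Y=y)
 = 1·0.21 + 2·0.22 + 4·0.21 + 8·0.21 + 16·0.15
 = 0.21 + 0.44 + 0.84 + 1.68 + 2.4
 = 5.57

5.57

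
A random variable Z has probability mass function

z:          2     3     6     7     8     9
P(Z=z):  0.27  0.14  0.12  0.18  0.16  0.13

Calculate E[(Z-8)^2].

E[(Z-8)^2] = Σ (z-8)^2·P(Z=z)
 = 36·0.27 + 25·0.14 + 4·0.12 + 1·0.18 + 0·0.16 + 1·0.13
 = 9.72 + 3.5 + 0.48 + 0.18 + 0 + 0.13
 = 14.01

14.01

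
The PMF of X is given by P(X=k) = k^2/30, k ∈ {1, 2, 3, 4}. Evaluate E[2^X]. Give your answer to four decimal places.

E[2^X] = Σ 2^x·P(X=x)
 = 2·1/30 + 4·2/15 + 8·3/10 + 16·8/15
 = 1/15 + 8/15 + 12/5 + 128/15
 = 173/15

11.5333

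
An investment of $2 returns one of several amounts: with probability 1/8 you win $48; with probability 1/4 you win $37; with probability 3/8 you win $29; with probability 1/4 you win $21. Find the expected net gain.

E[payout] = 48·1/8 + 37·1/4 + 29·3/8 + 21·1/4
 = 6 + 37/4 + 87/8 + 21/4
 = 251/8
Net = 251/8 - 2 = 235/8

29.375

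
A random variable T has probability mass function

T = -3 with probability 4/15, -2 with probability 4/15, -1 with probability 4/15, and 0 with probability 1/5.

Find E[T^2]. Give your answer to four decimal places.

E[T^2] = Σ t^2·P(T=t)
 = 9·4/15 + 4·4/15 + 1·4/15 + 0·1/5
 = 12/5 + 16/15 + 4/15 + 0
 = 56/15

3.7333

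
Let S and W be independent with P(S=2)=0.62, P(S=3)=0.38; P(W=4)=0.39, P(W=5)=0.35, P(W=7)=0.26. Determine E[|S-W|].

2.75

E[|S-W|] = Σ_s Σ_w |s-w| · P(S=s)P(W=w)
 = 2·0.2418 + 3·0.217 + 5·0.1612 + 1·0.1482 + 2·0.133 + 4·0.0988
 = 0.4836 + 0.651 + 0.806 + 0.1482 + 0.266 + 0.3952
 = 2.75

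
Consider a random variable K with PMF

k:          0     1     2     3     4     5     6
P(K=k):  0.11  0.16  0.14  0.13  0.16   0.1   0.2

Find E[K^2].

14.15

E[K^2] = Σ k^2·P(K=k)
 = 0·0.11 + 1·0.16 + 4·0.14 + 9·0.13 + 16·0.16 + 25·0.1 + 36·0.2
 = 0 + 0.16 + 0.56 + 1.17 + 2.56 + 2.5 + 7.2
 = 14.15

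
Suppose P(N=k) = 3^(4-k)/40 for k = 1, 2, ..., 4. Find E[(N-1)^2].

0.75

E[(N-1)^2] = Σ (n-1)^2·P(N=n)
 = 0·27/40 + 1·9/40 + 4·3/40 + 9·1/40
 = 0 + 9/40 + 3/10 + 9/40
 = 3/4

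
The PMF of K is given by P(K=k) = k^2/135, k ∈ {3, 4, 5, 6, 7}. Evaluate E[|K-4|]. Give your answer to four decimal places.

1.8741

E[|K-4|] = Σ |k-4|·P(K=k)
 = 1·1/15 + 0·16/135 + 1·5/27 + 2·4/15 + 3·49/135
 = 1/15 + 0 + 5/27 + 8/15 + 49/45
 = 253/135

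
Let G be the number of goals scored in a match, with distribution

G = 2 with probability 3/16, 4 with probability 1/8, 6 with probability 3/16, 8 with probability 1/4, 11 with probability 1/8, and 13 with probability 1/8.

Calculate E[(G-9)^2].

E[(G-9)^2] = Σ (g-9)^2·P(G=g)
 = 49·3/16 + 25·1/8 + 9·3/16 + 1·1/4 + 4·1/8 + 16·1/8
 = 147/16 + 25/8 + 27/16 + 1/4 + 1/2 + 2
 = 67/4

16.75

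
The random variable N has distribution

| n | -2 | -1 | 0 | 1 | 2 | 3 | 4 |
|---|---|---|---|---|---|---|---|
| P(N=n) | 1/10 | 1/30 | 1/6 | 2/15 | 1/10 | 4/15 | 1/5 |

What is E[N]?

E[N] = Σ n·P(N=n)
 = (-2)·1/10 + (-1)·1/30 + 0·1/6 + 1·2/15 + 2·1/10 + 3·4/15 + 4·1/5
 = (-1/5) + (-1/30) + 0 + 2/15 + 1/5 + 4/5 + 4/5
 = 17/10

1.7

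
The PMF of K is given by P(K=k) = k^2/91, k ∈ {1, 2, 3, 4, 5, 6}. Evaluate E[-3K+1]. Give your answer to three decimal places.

-13.538

E[-3K+1] = Σ (-3k+1)·P(K=k)
 = (-2)·1/91 + (-5)·4/91 + (-8)·9/91 + (-11)·16/91 + (-14)·25/91 + (-17)·36/91
 = (-2/91) + (-20/91) + (-72/91) + (-176/91) + (-50/13) + (-612/91)
 = -176/13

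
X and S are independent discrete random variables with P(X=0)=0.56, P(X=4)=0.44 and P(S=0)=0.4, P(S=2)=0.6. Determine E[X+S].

E[X+S] = Σ_x Σ_s (x+s) · P(X=x)P(S=s)
 = 0·0.224 + 2·0.336 + 4·0.176 + 6·0.264
 = 0 + 0.672 + 0.704 + 1.584
 = 2.96

2.96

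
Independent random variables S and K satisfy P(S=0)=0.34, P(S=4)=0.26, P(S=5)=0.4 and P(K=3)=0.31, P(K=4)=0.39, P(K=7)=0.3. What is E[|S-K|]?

E[|S-K|] = Σ_s Σ_k |s-k| · P(S=s)P(K=k)
 = 3·0.1054 + 4·0.1326 + 7·0.102 + 1·0.0806 + 0·0.1014 + 3·0.078 + 2·0.124 + 1·0.156 + 2·0.12
 = 0.3162 + 0.5304 + 0.714 + 0.0806 + 0 + 0.234 + 0.248 + 0.156 + 0.24
 = 2.5192

2.5192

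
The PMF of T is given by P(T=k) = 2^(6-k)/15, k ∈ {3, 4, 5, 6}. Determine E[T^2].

14.8

E[T^2] = Σ t^2·P(T=t)
 = 9·8/15 + 16·4/15 + 25·2/15 + 36·1/15
 = 24/5 + 64/15 + 10/3 + 12/5
 = 74/5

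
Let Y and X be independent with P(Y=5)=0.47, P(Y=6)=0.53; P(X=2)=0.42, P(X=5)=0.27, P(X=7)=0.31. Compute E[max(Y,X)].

E[max(Y,X)] = Σ_y Σ_x max(y,x) · P(Y=y)P(X=x)
 = 5·0.1974 + 5·0.1269 + 7·0.1457 + 6·0.2226 + 6·0.1431 + 7·0.1643
 = 0.987 + 0.6345 + 1.0199 + 1.3356 + 0.8586 + 1.1501
 = 5.9857

5.9857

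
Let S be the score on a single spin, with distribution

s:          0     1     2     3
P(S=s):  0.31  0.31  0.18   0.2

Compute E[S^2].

E[S^2] = Σ s^2·P(S=s)
 = 0·0.31 + 1·0.31 + 4·0.18 + 9·0.2
 = 0 + 0.31 + 0.72 + 1.8
 = 2.83

2.83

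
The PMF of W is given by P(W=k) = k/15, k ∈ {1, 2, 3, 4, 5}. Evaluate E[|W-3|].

1.2

E[|W-3|] = Σ |w-3|·P(W=w)
 = 2·1/15 + 1·2/15 + 0·1/5 + 1·4/15 + 2·1/3
 = 2/15 + 2/15 + 0 + 4/15 + 2/3
 = 6/5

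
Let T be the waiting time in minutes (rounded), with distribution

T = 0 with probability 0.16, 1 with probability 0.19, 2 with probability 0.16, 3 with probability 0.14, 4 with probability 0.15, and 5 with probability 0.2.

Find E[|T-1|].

1.85

E[|T-1|] = Σ |t-1|·P(T=t)
 = 1·0.16 + 0·0.19 + 1·0.16 + 2·0.14 + 3·0.15 + 4·0.2
 = 0.16 + 0 + 0.16 + 0.28 + 0.45 + 0.8
 = 1.85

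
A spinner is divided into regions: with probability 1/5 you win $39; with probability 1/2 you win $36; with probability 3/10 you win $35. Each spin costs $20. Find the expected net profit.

E[payout] = 39·1/5 + 36·1/2 + 35·3/10
 = 39/5 + 18 + 21/2
 = 363/10
Net = 363/10 - 20 = 163/10

16.3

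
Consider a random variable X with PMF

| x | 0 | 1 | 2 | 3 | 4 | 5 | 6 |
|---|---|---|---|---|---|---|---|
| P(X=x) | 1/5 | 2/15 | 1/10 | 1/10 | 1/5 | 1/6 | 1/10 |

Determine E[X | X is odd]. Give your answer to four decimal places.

P(X is odd) = 2/15 + 1/10 + 1/6 = 2/5.
E[X | X is odd] = [1·2/15 + 3·1/10 + 5·1/6] / (2/5)
 = 19/15 / (2/5)
 = 19/6

3.1667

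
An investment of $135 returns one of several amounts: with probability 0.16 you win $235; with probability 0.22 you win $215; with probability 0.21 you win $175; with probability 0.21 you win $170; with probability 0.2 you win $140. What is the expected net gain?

50.35

E[payout] = 235·0.16 + 215·0.22 + 175·0.21 + 170·0.21 + 140·0.2
 = 37.6 + 47.3 + 36.75 + 35.7 + 28
 = 185.35
Net = 185.35 - 135 = 50.35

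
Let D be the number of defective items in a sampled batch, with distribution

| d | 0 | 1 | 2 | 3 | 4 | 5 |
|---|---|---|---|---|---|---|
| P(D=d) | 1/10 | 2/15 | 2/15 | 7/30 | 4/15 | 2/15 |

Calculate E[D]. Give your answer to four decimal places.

2.8333

E[D] = Σ d·P(D=d)
 = 0·1/10 + 1·2/15 + 2·2/15 + 3·7/30 + 4·4/15 + 5·2/15
 = 0 + 2/15 + 4/15 + 7/10 + 16/15 + 2/3
 = 17/6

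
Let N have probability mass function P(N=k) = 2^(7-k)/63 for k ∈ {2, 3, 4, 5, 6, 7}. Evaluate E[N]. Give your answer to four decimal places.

E[N] = Σ n·P(N=n)
 = 2·32/63 + 3·16/63 + 4·8/63 + 5·4/63 + 6·2/63 + 7·1/63
 = 64/63 + 16/21 + 32/63 + 20/63 + 4/21 + 1/9
 = 61/21

2.9048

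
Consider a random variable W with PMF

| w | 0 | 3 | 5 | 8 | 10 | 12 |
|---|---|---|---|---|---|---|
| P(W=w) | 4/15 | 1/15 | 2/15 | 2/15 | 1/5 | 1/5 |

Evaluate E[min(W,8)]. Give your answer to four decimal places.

E[min(W,8)] = Σ min(w,8)·P(W=w)
 = 0·4/15 + 3·1/15 + 5·2/15 + 8·2/15 + 8·1/5 + 8·1/5
 = 0 + 1/5 + 2/3 + 16/15 + 8/5 + 8/5
 = 77/15

5.1333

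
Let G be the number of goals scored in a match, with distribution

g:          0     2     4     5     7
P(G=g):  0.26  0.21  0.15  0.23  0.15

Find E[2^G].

30.06

E[2^G] = Σ 2^g·P(G=g)
 = 1·0.26 + 4·0.21 + 16·0.15 + 32·0.23 + 128·0.15
 = 0.26 + 0.84 + 2.4 + 7.36 + 19.2
 = 30.06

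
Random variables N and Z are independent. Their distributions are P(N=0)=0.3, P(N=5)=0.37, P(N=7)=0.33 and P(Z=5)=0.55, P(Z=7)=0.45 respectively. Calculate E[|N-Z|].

2.466

E[|N-Z|] = Σ_n Σ_z |n-z| · P(N=n)P(Z=z)
 = 5·0.165 + 7·0.135 + 0·0.2035 + 2·0.1665 + 2·0.1815 + 0·0.1485
 = 0.825 + 0.945 + 0 + 0.333 + 0.363 + 0
 = 2.466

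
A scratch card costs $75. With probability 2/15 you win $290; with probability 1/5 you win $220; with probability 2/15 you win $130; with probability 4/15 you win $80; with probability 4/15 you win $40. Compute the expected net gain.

57

E[payout] = 290·2/15 + 220·1/5 + 130·2/15 + 80·4/15 + 40·4/15
 = 116/3 + 44 + 52/3 + 64/3 + 32/3
 = 132
Net = 132 - 75 = 57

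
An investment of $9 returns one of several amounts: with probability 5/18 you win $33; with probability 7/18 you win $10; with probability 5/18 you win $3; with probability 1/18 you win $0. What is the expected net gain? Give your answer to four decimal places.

E[payout] = 33·5/18 + 10·7/18 + 3·5/18 + 0·1/18
 = 55/6 + 35/9 + 5/6 + 0
 = 125/9
Net = 125/9 - 9 = 44/9

4.8889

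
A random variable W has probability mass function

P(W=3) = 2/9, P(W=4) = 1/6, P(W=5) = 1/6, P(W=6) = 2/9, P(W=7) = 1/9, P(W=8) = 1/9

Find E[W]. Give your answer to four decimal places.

E[W] = Σ w·P(W=w)
 = 3·2/9 + 4·1/6 + 5·1/6 + 6·2/9 + 7·1/9 + 8·1/9
 = 2/3 + 2/3 + 5/6 + 4/3 + 7/9 + 8/9
 = 31/6

5.1667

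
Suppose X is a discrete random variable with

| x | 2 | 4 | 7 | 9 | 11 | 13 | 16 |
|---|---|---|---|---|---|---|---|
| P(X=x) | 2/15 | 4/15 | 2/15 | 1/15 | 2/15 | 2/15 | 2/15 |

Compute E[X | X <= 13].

7

P(X <= 13) = 2/15 + 4/15 + 2/15 + 1/15 + 2/15 + 2/15 = 13/15.
E[X | X <= 13] = [2·2/15 + 4·4/15 + 7·2/15 + 9·1/15 + 11·2/15 + 13·2/15] / (13/15)
 = 91/15 / (13/15)
 = 7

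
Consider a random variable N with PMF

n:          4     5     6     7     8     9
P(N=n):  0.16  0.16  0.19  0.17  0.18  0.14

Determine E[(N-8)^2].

E[(N-8)^2] = Σ (n-8)^2·P(N=n)
 = 16·0.16 + 9·0.16 + 4·0.19 + 1·0.17 + 0·0.18 + 1·0.14
 = 2.56 + 1.44 + 0.76 + 0.17 + 0 + 0.14
 = 5.07

5.07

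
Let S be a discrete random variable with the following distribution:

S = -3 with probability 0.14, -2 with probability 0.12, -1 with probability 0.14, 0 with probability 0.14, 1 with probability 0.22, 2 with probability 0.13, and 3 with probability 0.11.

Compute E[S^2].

E[S^2] = Σ s^2·P(S=s)
 = 9·0.14 + 4·0.12 + 1·0.14 + 0·0.14 + 1·0.22 + 4·0.13 + 9·0.11
 = 1.26 + 0.48 + 0.14 + 0 + 0.22 + 0.52 + 0.99
 = 3.61

3.61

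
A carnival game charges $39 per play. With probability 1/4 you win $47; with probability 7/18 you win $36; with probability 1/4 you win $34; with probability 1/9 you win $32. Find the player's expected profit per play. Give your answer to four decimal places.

-1.1944

E[payout] = 47·1/4 + 36·7/18 + 34·1/4 + 32·1/9
 = 47/4 + 14 + 17/2 + 32/9
 = 1361/36
Net = 1361/36 - 39 = -43/36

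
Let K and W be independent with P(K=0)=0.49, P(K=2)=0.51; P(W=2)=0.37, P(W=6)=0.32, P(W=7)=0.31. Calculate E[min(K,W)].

E[min(K,W)] = Σ_k Σ_w min(k,w) · P(K=k)P(W=w)
 = 0·0.1813 + 0·0.1568 + 0·0.1519 + 2·0.1887 + 2·0.1632 + 2·0.1581
 = 0 + 0 + 0 + 0.3774 + 0.3264 + 0.3162
 = 1.02

1.02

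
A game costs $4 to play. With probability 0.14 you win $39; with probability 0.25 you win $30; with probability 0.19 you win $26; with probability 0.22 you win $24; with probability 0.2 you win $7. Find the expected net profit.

E[payout] = 39·0.14 + 30·0.25 + 26·0.19 + 24·0.22 + 7·0.2
 = 5.46 + 7.5 + 4.94 + 5.28 + 1.4
 = 24.58
Net = 24.58 - 4 = 20.58

20.58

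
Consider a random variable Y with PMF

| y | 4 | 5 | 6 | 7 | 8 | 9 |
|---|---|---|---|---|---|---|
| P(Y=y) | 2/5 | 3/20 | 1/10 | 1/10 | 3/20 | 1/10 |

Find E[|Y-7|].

E[|Y-7|] = Σ |y-7|·P(Y=y)
 = 3·2/5 + 2·3/20 + 1·1/10 + 0·1/10 + 1·3/20 + 2·1/10
 = 6/5 + 3/10 + 1/10 + 0 + 3/20 + 1/5
 = 39/20

1.95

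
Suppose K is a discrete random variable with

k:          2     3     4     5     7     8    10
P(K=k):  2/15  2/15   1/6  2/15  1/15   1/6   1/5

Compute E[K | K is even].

6.4

P(K is even) = 2/15 + 1/6 + 1/6 + 1/5 = 2/3.
E[K | K is even] = [2·2/15 + 4·1/6 + 8·1/6 + 10·1/5] / (2/3)
 = 64/15 / (2/3)
 = 32/5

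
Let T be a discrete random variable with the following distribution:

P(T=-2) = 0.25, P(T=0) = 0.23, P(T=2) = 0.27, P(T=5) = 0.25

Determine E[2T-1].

1.58

E[2T-1] = Σ (2t-1)·P(T=t)
 = (-5)·0.25 + (-1)·0.23 + 3·0.27 + 9·0.25
 = (-1.25) + (-0.23) + 0.81 + 2.25
 = 1.58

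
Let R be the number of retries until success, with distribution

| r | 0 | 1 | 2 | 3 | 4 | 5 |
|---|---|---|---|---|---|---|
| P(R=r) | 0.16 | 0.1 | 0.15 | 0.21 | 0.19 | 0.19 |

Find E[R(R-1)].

7.64

E[R(R-1)] = Σ r(r-1)·P(R=r)
 = 0·0.16 + 0·0.1 + 2·0.15 + 6·0.21 + 12·0.19 + 20·0.19
 = 0 + 0 + 0.3 + 1.26 + 2.28 + 3.8
 = 7.64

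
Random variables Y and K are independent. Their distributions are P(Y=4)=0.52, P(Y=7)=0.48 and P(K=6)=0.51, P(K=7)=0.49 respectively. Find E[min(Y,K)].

E[min(Y,K)] = Σ_y Σ_k min(y,k) · P(Y=y)P(K=k)
 = 4·0.2652 + 4·0.2548 + 6·0.2448 + 7·0.2352
 = 1.0608 + 1.0192 + 1.4688 + 1.6464
 = 5.1952

5.1952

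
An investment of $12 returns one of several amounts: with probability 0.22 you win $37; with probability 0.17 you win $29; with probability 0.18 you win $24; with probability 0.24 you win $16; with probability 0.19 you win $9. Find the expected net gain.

E[payout] = 37·0.22 + 29·0.17 + 24·0.18 + 16·0.24 + 9·0.19
 = 8.14 + 4.93 + 4.32 + 3.84 + 1.71
 = 22.94
Net = 22.94 - 12 = 10.94

10.94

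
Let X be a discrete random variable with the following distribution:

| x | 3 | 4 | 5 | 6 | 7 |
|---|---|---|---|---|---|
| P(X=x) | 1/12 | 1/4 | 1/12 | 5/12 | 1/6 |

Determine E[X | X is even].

5.25

P(X is even) = 1/4 + 5/12 = 2/3.
E[X | X is even] = [4·1/4 + 6·5/12] / (2/3)
 = 7/2 / (2/3)
 = 21/4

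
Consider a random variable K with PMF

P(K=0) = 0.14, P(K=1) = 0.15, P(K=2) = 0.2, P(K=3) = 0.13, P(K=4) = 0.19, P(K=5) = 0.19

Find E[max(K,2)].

E[max(K,2)] = Σ max(k,2)·P(K=k)
 = 2·0.14 + 2·0.15 + 2·0.2 + 3·0.13 + 4·0.19 + 5·0.19
 = 0.28 + 0.3 + 0.4 + 0.39 + 0.76 + 0.95
 = 3.08

3.08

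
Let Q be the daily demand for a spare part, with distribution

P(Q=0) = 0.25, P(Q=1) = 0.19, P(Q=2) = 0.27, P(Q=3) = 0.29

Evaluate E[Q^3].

10.18

E[Q^3] = Σ q^3·P(Q=q)
 = 0·0.25 + 1·0.19 + 8·0.27 + 27·0.29
 = 0 + 0.19 + 2.16 + 7.83
 = 10.18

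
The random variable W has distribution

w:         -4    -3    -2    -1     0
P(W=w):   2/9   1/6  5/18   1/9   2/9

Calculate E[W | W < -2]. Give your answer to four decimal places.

-3.5714

P(W < -2) = 2/9 + 1/6 = 7/18.
E[W | W < -2] = [(-4)·2/9 + (-3)·1/6] / (7/18)
 = -25/18 / (7/18)
 = -25/7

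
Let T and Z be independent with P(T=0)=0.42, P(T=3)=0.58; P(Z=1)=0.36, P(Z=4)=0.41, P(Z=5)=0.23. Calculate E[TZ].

5.481

E[TZ] = Σ_t Σ_z tz · P(T=t)P(Z=z)
 = 0·0.1512 + 0·0.1722 + 0·0.0966 + 3·0.2088 + 12·0.2378 + 15·0.1334
 = 0 + 0 + 0 + 0.6264 + 2.8536 + 2.001
 = 5.481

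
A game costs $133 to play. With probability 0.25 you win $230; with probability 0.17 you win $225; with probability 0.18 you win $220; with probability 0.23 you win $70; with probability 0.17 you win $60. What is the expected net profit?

28.65

E[payout] = 230·0.25 + 225·0.17 + 220·0.18 + 70·0.23 + 60·0.17
 = 57.5 + 38.25 + 39.6 + 16.1 + 10.2
 = 161.65
Net = 161.65 - 133 = 28.65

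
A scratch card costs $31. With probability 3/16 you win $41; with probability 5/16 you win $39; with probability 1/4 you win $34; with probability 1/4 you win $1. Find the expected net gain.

-2.375

E[payout] = 41·3/16 + 39·5/16 + 34·1/4 + 1·1/4
 = 123/16 + 195/16 + 17/2 + 1/4
 = 229/8
Net = 229/8 - 31 = -19/8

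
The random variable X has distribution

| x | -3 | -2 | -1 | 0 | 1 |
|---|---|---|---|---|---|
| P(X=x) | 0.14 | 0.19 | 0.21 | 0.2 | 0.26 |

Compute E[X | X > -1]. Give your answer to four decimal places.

0.5652

P(X > -1) = 0.2 + 0.26 = 0.46.
E[X | X > -1] = [0·0.2 + 1·0.26] / 0.46
 = 0.26 / 0.46
 = 13/23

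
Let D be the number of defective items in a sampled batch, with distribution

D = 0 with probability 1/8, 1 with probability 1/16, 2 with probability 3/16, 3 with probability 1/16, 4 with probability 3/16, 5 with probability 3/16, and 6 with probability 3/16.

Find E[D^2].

15.8125

E[D^2] = Σ d^2·P(D=d)
 = 0·1/8 + 1·1/16 + 4·3/16 + 9·1/16 + 16·3/16 + 25·3/16 + 36·3/16
 = 0 + 1/16 + 3/4 + 9/16 + 3 + 75/16 + 27/4
 = 253/16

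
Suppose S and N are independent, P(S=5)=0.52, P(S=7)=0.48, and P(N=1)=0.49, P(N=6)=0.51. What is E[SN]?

E[SN] = Σ_s Σ_n sn · P(S=s)P(N=n)
 = 5·0.2548 + 30·0.2652 + 7·0.2352 + 42·0.2448
 = 1.274 + 7.956 + 1.6464 + 10.2816
 = 21.158

21.158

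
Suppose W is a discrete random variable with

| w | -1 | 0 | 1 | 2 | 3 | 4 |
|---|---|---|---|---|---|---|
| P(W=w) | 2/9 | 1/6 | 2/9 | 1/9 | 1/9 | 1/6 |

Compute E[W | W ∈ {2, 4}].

P(W ∈ {2, 4}) = 1/9 + 1/6 = 5/18.
E[W | W ∈ {2, 4}] = [2·1/9 + 4·1/6] / (5/18)
 = 8/9 / (5/18)
 = 16/5

3.2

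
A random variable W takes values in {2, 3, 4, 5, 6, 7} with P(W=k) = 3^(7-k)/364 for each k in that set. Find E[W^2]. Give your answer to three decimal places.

E[W^2] = Σ w^2·P(W=w)
 = 4·243/364 + 9·81/364 + 16·27/364 + 25·9/364 + 36·3/364 + 49·1/364
 = 243/91 + 729/364 + 108/91 + 225/364 + 27/91 + 7/52
 = 2515/364

6.909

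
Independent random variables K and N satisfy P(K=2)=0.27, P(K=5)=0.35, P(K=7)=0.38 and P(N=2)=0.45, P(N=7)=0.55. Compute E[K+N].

9.7

E[K+N] = Σ_k Σ_n (k+n) · P(K=k)P(N=n)
 = 4·0.1215 + 9·0.1485 + 7·0.1575 + 12·0.1925 + 9·0.171 + 14·0.209
 = 0.486 + 1.3365 + 1.1025 + 2.31 + 1.539 + 2.926
 = 9.7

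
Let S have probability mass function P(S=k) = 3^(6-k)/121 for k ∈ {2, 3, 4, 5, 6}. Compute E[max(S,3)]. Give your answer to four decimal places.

E[max(S,3)] = Σ max(s,3)·P(S=s)
 = 3·81/121 + 3·27/121 + 4·9/121 + 5·3/121 + 6·1/121
 = 243/121 + 81/121 + 36/121 + 15/121 + 6/121
 = 381/121

3.1488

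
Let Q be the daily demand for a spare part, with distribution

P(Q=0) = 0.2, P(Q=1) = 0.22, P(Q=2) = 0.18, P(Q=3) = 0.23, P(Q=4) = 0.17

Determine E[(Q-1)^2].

E[(Q-1)^2] = Σ (q-1)^2·P(Q=q)
 = 1·0.2 + 0·0.22 + 1·0.18 + 4·0.23 + 9·0.17
 = 0.2 + 0 + 0.18 + 0.92 + 1.53
 = 2.83

2.83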